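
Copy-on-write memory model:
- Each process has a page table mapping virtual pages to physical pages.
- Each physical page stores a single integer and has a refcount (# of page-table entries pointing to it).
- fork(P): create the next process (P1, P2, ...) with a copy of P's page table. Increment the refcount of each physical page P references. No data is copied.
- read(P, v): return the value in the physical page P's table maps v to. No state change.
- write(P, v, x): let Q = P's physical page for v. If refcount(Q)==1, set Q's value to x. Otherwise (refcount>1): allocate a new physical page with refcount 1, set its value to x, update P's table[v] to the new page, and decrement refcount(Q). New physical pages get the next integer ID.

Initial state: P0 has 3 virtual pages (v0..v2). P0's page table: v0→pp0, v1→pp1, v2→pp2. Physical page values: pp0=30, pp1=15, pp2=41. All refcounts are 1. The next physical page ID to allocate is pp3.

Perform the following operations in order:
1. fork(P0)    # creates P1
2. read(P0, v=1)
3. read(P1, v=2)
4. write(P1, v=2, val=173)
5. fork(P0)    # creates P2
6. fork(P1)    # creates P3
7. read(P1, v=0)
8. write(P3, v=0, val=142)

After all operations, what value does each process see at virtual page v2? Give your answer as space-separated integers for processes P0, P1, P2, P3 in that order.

Answer: 41 173 41 173

Derivation:
Op 1: fork(P0) -> P1. 3 ppages; refcounts: pp0:2 pp1:2 pp2:2
Op 2: read(P0, v1) -> 15. No state change.
Op 3: read(P1, v2) -> 41. No state change.
Op 4: write(P1, v2, 173). refcount(pp2)=2>1 -> COPY to pp3. 4 ppages; refcounts: pp0:2 pp1:2 pp2:1 pp3:1
Op 5: fork(P0) -> P2. 4 ppages; refcounts: pp0:3 pp1:3 pp2:2 pp3:1
Op 6: fork(P1) -> P3. 4 ppages; refcounts: pp0:4 pp1:4 pp2:2 pp3:2
Op 7: read(P1, v0) -> 30. No state change.
Op 8: write(P3, v0, 142). refcount(pp0)=4>1 -> COPY to pp4. 5 ppages; refcounts: pp0:3 pp1:4 pp2:2 pp3:2 pp4:1
P0: v2 -> pp2 = 41
P1: v2 -> pp3 = 173
P2: v2 -> pp2 = 41
P3: v2 -> pp3 = 173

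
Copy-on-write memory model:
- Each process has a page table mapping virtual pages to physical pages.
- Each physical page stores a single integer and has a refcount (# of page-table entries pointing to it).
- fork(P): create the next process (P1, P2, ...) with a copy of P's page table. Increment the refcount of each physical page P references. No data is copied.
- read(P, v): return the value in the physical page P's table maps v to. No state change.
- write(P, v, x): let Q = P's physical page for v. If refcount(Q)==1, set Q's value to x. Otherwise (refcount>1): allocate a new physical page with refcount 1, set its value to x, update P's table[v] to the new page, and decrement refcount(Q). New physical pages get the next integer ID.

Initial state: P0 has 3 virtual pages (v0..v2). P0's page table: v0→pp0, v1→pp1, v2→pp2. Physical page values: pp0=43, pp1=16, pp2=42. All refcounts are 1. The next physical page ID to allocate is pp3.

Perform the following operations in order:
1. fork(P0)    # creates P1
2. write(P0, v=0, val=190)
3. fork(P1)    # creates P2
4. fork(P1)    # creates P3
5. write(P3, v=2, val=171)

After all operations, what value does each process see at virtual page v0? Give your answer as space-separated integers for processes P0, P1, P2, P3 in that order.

Answer: 190 43 43 43

Derivation:
Op 1: fork(P0) -> P1. 3 ppages; refcounts: pp0:2 pp1:2 pp2:2
Op 2: write(P0, v0, 190). refcount(pp0)=2>1 -> COPY to pp3. 4 ppages; refcounts: pp0:1 pp1:2 pp2:2 pp3:1
Op 3: fork(P1) -> P2. 4 ppages; refcounts: pp0:2 pp1:3 pp2:3 pp3:1
Op 4: fork(P1) -> P3. 4 ppages; refcounts: pp0:3 pp1:4 pp2:4 pp3:1
Op 5: write(P3, v2, 171). refcount(pp2)=4>1 -> COPY to pp4. 5 ppages; refcounts: pp0:3 pp1:4 pp2:3 pp3:1 pp4:1
P0: v0 -> pp3 = 190
P1: v0 -> pp0 = 43
P2: v0 -> pp0 = 43
P3: v0 -> pp0 = 43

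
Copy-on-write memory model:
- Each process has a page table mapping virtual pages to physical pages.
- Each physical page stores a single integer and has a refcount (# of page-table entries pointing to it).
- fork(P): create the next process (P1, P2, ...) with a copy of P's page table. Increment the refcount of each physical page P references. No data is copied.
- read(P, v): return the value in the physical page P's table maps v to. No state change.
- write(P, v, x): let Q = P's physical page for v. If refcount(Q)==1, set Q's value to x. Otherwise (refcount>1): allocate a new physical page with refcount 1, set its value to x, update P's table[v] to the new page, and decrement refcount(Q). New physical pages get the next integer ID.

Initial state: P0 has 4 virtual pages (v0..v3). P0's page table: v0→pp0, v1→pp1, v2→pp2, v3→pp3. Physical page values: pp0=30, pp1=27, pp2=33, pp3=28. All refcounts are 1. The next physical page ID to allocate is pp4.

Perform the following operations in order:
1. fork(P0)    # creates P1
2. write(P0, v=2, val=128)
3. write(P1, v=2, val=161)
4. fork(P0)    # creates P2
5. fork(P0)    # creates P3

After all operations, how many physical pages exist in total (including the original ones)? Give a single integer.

Op 1: fork(P0) -> P1. 4 ppages; refcounts: pp0:2 pp1:2 pp2:2 pp3:2
Op 2: write(P0, v2, 128). refcount(pp2)=2>1 -> COPY to pp4. 5 ppages; refcounts: pp0:2 pp1:2 pp2:1 pp3:2 pp4:1
Op 3: write(P1, v2, 161). refcount(pp2)=1 -> write in place. 5 ppages; refcounts: pp0:2 pp1:2 pp2:1 pp3:2 pp4:1
Op 4: fork(P0) -> P2. 5 ppages; refcounts: pp0:3 pp1:3 pp2:1 pp3:3 pp4:2
Op 5: fork(P0) -> P3. 5 ppages; refcounts: pp0:4 pp1:4 pp2:1 pp3:4 pp4:3

Answer: 5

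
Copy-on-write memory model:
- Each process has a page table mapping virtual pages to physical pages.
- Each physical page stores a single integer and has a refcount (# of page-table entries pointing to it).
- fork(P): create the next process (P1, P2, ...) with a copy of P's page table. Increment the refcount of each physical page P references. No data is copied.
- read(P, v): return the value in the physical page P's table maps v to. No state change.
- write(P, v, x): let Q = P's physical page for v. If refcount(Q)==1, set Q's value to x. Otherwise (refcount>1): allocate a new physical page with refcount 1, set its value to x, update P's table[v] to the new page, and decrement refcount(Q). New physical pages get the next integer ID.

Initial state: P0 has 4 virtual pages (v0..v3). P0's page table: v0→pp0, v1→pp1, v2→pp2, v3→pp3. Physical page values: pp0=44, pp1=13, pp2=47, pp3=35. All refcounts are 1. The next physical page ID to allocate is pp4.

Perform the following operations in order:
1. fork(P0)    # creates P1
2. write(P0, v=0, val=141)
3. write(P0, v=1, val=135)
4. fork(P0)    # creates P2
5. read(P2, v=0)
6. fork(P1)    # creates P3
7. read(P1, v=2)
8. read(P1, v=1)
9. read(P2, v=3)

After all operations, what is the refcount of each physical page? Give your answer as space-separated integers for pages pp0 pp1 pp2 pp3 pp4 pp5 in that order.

Answer: 2 2 4 4 2 2

Derivation:
Op 1: fork(P0) -> P1. 4 ppages; refcounts: pp0:2 pp1:2 pp2:2 pp3:2
Op 2: write(P0, v0, 141). refcount(pp0)=2>1 -> COPY to pp4. 5 ppages; refcounts: pp0:1 pp1:2 pp2:2 pp3:2 pp4:1
Op 3: write(P0, v1, 135). refcount(pp1)=2>1 -> COPY to pp5. 6 ppages; refcounts: pp0:1 pp1:1 pp2:2 pp3:2 pp4:1 pp5:1
Op 4: fork(P0) -> P2. 6 ppages; refcounts: pp0:1 pp1:1 pp2:3 pp3:3 pp4:2 pp5:2
Op 5: read(P2, v0) -> 141. No state change.
Op 6: fork(P1) -> P3. 6 ppages; refcounts: pp0:2 pp1:2 pp2:4 pp3:4 pp4:2 pp5:2
Op 7: read(P1, v2) -> 47. No state change.
Op 8: read(P1, v1) -> 13. No state change.
Op 9: read(P2, v3) -> 35. No state change.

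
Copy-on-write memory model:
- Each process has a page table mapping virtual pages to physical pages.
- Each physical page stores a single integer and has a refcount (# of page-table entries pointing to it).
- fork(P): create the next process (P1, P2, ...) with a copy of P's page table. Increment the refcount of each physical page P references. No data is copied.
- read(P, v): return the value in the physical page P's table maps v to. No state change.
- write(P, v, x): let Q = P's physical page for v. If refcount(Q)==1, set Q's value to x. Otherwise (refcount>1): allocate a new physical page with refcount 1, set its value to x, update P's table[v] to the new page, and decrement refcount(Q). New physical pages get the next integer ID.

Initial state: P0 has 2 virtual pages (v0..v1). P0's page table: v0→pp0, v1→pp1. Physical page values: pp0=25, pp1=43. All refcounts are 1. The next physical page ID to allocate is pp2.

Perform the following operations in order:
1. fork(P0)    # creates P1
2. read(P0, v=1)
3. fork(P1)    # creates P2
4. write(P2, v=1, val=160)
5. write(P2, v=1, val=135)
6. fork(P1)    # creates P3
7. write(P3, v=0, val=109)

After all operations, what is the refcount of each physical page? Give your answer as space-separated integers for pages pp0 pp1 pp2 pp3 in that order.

Answer: 3 3 1 1

Derivation:
Op 1: fork(P0) -> P1. 2 ppages; refcounts: pp0:2 pp1:2
Op 2: read(P0, v1) -> 43. No state change.
Op 3: fork(P1) -> P2. 2 ppages; refcounts: pp0:3 pp1:3
Op 4: write(P2, v1, 160). refcount(pp1)=3>1 -> COPY to pp2. 3 ppages; refcounts: pp0:3 pp1:2 pp2:1
Op 5: write(P2, v1, 135). refcount(pp2)=1 -> write in place. 3 ppages; refcounts: pp0:3 pp1:2 pp2:1
Op 6: fork(P1) -> P3. 3 ppages; refcounts: pp0:4 pp1:3 pp2:1
Op 7: write(P3, v0, 109). refcount(pp0)=4>1 -> COPY to pp3. 4 ppages; refcounts: pp0:3 pp1:3 pp2:1 pp3:1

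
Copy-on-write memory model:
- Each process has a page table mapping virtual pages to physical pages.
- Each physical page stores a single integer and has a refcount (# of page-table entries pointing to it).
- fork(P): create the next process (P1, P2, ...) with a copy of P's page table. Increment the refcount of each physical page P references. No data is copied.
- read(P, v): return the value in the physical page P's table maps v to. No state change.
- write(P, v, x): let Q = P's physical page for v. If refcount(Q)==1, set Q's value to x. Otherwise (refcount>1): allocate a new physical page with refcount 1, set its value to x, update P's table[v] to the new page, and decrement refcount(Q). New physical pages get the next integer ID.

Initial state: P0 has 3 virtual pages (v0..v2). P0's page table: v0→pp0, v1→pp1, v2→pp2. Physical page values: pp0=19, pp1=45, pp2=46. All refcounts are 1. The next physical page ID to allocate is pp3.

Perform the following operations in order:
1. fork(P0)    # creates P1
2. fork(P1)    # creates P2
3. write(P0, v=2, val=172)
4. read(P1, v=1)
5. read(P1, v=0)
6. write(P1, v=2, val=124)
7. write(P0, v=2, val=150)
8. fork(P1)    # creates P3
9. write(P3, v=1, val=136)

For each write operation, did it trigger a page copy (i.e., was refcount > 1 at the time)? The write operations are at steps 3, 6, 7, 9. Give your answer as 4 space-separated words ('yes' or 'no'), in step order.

Op 1: fork(P0) -> P1. 3 ppages; refcounts: pp0:2 pp1:2 pp2:2
Op 2: fork(P1) -> P2. 3 ppages; refcounts: pp0:3 pp1:3 pp2:3
Op 3: write(P0, v2, 172). refcount(pp2)=3>1 -> COPY to pp3. 4 ppages; refcounts: pp0:3 pp1:3 pp2:2 pp3:1
Op 4: read(P1, v1) -> 45. No state change.
Op 5: read(P1, v0) -> 19. No state change.
Op 6: write(P1, v2, 124). refcount(pp2)=2>1 -> COPY to pp4. 5 ppages; refcounts: pp0:3 pp1:3 pp2:1 pp3:1 pp4:1
Op 7: write(P0, v2, 150). refcount(pp3)=1 -> write in place. 5 ppages; refcounts: pp0:3 pp1:3 pp2:1 pp3:1 pp4:1
Op 8: fork(P1) -> P3. 5 ppages; refcounts: pp0:4 pp1:4 pp2:1 pp3:1 pp4:2
Op 9: write(P3, v1, 136). refcount(pp1)=4>1 -> COPY to pp5. 6 ppages; refcounts: pp0:4 pp1:3 pp2:1 pp3:1 pp4:2 pp5:1

yes yes no yes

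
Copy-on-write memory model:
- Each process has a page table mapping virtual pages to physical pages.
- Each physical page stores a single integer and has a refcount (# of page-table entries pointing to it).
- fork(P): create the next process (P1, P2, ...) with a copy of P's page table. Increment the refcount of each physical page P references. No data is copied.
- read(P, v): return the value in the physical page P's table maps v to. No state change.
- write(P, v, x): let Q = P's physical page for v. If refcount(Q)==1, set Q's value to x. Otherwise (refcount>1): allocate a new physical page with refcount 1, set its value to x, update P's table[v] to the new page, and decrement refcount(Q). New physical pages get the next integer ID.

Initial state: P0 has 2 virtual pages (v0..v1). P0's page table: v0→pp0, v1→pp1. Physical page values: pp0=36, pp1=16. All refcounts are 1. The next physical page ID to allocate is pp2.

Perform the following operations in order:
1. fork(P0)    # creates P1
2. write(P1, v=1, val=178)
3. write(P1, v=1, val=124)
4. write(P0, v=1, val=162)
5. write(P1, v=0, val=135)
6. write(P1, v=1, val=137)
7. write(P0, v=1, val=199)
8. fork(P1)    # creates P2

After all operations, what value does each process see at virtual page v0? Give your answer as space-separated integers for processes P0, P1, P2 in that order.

Answer: 36 135 135

Derivation:
Op 1: fork(P0) -> P1. 2 ppages; refcounts: pp0:2 pp1:2
Op 2: write(P1, v1, 178). refcount(pp1)=2>1 -> COPY to pp2. 3 ppages; refcounts: pp0:2 pp1:1 pp2:1
Op 3: write(P1, v1, 124). refcount(pp2)=1 -> write in place. 3 ppages; refcounts: pp0:2 pp1:1 pp2:1
Op 4: write(P0, v1, 162). refcount(pp1)=1 -> write in place. 3 ppages; refcounts: pp0:2 pp1:1 pp2:1
Op 5: write(P1, v0, 135). refcount(pp0)=2>1 -> COPY to pp3. 4 ppages; refcounts: pp0:1 pp1:1 pp2:1 pp3:1
Op 6: write(P1, v1, 137). refcount(pp2)=1 -> write in place. 4 ppages; refcounts: pp0:1 pp1:1 pp2:1 pp3:1
Op 7: write(P0, v1, 199). refcount(pp1)=1 -> write in place. 4 ppages; refcounts: pp0:1 pp1:1 pp2:1 pp3:1
Op 8: fork(P1) -> P2. 4 ppages; refcounts: pp0:1 pp1:1 pp2:2 pp3:2
P0: v0 -> pp0 = 36
P1: v0 -> pp3 = 135
P2: v0 -> pp3 = 135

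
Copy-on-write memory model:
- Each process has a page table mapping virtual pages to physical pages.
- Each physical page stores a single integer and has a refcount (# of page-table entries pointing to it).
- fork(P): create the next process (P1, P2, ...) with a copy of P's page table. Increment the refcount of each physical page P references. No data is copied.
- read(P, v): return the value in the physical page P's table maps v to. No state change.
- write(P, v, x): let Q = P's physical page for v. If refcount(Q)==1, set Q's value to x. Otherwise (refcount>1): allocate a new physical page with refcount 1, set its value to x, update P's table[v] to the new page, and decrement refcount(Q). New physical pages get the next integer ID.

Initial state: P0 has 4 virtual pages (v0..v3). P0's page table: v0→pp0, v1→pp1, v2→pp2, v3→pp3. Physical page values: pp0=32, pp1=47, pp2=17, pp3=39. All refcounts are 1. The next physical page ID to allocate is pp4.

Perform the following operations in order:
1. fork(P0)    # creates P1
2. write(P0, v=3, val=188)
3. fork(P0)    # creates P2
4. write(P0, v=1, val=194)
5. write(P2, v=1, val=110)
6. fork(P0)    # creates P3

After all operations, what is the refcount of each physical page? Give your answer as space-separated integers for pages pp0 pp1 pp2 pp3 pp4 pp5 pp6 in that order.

Op 1: fork(P0) -> P1. 4 ppages; refcounts: pp0:2 pp1:2 pp2:2 pp3:2
Op 2: write(P0, v3, 188). refcount(pp3)=2>1 -> COPY to pp4. 5 ppages; refcounts: pp0:2 pp1:2 pp2:2 pp3:1 pp4:1
Op 3: fork(P0) -> P2. 5 ppages; refcounts: pp0:3 pp1:3 pp2:3 pp3:1 pp4:2
Op 4: write(P0, v1, 194). refcount(pp1)=3>1 -> COPY to pp5. 6 ppages; refcounts: pp0:3 pp1:2 pp2:3 pp3:1 pp4:2 pp5:1
Op 5: write(P2, v1, 110). refcount(pp1)=2>1 -> COPY to pp6. 7 ppages; refcounts: pp0:3 pp1:1 pp2:3 pp3:1 pp4:2 pp5:1 pp6:1
Op 6: fork(P0) -> P3. 7 ppages; refcounts: pp0:4 pp1:1 pp2:4 pp3:1 pp4:3 pp5:2 pp6:1

Answer: 4 1 4 1 3 2 1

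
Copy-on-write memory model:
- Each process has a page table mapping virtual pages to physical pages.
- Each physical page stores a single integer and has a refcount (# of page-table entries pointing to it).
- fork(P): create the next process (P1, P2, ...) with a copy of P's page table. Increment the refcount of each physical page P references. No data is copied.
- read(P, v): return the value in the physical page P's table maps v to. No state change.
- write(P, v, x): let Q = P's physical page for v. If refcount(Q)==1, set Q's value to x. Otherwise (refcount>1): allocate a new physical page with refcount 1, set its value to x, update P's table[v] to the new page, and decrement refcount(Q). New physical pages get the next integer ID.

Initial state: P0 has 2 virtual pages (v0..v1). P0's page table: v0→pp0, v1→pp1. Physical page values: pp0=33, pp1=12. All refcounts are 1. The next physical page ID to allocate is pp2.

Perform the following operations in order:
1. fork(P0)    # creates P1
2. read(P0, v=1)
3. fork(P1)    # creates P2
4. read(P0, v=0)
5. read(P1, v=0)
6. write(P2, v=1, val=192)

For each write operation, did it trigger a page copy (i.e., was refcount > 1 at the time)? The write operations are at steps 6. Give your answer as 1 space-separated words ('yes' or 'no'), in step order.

Op 1: fork(P0) -> P1. 2 ppages; refcounts: pp0:2 pp1:2
Op 2: read(P0, v1) -> 12. No state change.
Op 3: fork(P1) -> P2. 2 ppages; refcounts: pp0:3 pp1:3
Op 4: read(P0, v0) -> 33. No state change.
Op 5: read(P1, v0) -> 33. No state change.
Op 6: write(P2, v1, 192). refcount(pp1)=3>1 -> COPY to pp2. 3 ppages; refcounts: pp0:3 pp1:2 pp2:1

yes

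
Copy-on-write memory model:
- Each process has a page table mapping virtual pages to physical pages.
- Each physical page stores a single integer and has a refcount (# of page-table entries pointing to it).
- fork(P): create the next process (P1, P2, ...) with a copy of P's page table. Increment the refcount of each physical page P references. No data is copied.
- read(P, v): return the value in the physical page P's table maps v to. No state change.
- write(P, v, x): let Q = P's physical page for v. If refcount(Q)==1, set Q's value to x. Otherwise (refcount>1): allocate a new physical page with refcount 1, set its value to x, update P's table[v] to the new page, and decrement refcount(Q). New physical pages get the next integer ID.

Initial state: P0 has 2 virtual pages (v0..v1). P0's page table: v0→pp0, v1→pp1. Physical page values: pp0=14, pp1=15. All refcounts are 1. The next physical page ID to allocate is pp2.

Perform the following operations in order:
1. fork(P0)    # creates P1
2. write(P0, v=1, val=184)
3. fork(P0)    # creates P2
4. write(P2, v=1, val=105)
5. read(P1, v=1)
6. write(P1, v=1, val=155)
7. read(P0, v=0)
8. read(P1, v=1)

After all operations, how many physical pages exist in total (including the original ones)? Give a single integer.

Op 1: fork(P0) -> P1. 2 ppages; refcounts: pp0:2 pp1:2
Op 2: write(P0, v1, 184). refcount(pp1)=2>1 -> COPY to pp2. 3 ppages; refcounts: pp0:2 pp1:1 pp2:1
Op 3: fork(P0) -> P2. 3 ppages; refcounts: pp0:3 pp1:1 pp2:2
Op 4: write(P2, v1, 105). refcount(pp2)=2>1 -> COPY to pp3. 4 ppages; refcounts: pp0:3 pp1:1 pp2:1 pp3:1
Op 5: read(P1, v1) -> 15. No state change.
Op 6: write(P1, v1, 155). refcount(pp1)=1 -> write in place. 4 ppages; refcounts: pp0:3 pp1:1 pp2:1 pp3:1
Op 7: read(P0, v0) -> 14. No state change.
Op 8: read(P1, v1) -> 155. No state change.

Answer: 4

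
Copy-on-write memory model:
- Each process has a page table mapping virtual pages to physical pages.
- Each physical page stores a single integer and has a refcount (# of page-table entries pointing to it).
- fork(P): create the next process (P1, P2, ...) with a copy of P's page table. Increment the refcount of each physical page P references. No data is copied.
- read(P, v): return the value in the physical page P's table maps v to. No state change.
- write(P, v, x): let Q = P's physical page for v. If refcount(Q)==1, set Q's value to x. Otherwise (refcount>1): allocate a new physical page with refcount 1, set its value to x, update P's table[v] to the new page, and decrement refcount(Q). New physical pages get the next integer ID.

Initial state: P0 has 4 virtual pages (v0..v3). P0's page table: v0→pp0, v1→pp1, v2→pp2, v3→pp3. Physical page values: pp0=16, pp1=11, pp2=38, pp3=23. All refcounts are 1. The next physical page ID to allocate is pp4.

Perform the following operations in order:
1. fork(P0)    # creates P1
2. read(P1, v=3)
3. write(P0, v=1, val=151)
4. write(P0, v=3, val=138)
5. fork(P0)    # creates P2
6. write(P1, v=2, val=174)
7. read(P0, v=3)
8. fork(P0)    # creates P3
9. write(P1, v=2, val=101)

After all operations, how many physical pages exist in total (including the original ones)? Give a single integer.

Answer: 7

Derivation:
Op 1: fork(P0) -> P1. 4 ppages; refcounts: pp0:2 pp1:2 pp2:2 pp3:2
Op 2: read(P1, v3) -> 23. No state change.
Op 3: write(P0, v1, 151). refcount(pp1)=2>1 -> COPY to pp4. 5 ppages; refcounts: pp0:2 pp1:1 pp2:2 pp3:2 pp4:1
Op 4: write(P0, v3, 138). refcount(pp3)=2>1 -> COPY to pp5. 6 ppages; refcounts: pp0:2 pp1:1 pp2:2 pp3:1 pp4:1 pp5:1
Op 5: fork(P0) -> P2. 6 ppages; refcounts: pp0:3 pp1:1 pp2:3 pp3:1 pp4:2 pp5:2
Op 6: write(P1, v2, 174). refcount(pp2)=3>1 -> COPY to pp6. 7 ppages; refcounts: pp0:3 pp1:1 pp2:2 pp3:1 pp4:2 pp5:2 pp6:1
Op 7: read(P0, v3) -> 138. No state change.
Op 8: fork(P0) -> P3. 7 ppages; refcounts: pp0:4 pp1:1 pp2:3 pp3:1 pp4:3 pp5:3 pp6:1
Op 9: write(P1, v2, 101). refcount(pp6)=1 -> write in place. 7 ppages; refcounts: pp0:4 pp1:1 pp2:3 pp3:1 pp4:3 pp5:3 pp6:1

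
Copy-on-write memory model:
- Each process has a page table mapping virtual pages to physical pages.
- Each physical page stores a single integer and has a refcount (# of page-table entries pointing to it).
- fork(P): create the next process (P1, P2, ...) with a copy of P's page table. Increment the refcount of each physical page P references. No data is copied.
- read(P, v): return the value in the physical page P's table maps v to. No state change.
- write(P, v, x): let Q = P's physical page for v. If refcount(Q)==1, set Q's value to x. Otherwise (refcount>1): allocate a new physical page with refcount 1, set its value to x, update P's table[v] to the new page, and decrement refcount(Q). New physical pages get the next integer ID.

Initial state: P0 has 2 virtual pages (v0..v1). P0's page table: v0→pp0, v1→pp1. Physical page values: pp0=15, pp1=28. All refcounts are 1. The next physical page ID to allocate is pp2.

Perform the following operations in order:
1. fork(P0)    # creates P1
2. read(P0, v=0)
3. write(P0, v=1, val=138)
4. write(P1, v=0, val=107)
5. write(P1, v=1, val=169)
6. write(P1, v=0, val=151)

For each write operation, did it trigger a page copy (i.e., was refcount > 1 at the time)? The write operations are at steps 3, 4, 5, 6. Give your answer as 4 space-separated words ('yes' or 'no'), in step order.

Op 1: fork(P0) -> P1. 2 ppages; refcounts: pp0:2 pp1:2
Op 2: read(P0, v0) -> 15. No state change.
Op 3: write(P0, v1, 138). refcount(pp1)=2>1 -> COPY to pp2. 3 ppages; refcounts: pp0:2 pp1:1 pp2:1
Op 4: write(P1, v0, 107). refcount(pp0)=2>1 -> COPY to pp3. 4 ppages; refcounts: pp0:1 pp1:1 pp2:1 pp3:1
Op 5: write(P1, v1, 169). refcount(pp1)=1 -> write in place. 4 ppages; refcounts: pp0:1 pp1:1 pp2:1 pp3:1
Op 6: write(P1, v0, 151). refcount(pp3)=1 -> write in place. 4 ppages; refcounts: pp0:1 pp1:1 pp2:1 pp3:1

yes yes no no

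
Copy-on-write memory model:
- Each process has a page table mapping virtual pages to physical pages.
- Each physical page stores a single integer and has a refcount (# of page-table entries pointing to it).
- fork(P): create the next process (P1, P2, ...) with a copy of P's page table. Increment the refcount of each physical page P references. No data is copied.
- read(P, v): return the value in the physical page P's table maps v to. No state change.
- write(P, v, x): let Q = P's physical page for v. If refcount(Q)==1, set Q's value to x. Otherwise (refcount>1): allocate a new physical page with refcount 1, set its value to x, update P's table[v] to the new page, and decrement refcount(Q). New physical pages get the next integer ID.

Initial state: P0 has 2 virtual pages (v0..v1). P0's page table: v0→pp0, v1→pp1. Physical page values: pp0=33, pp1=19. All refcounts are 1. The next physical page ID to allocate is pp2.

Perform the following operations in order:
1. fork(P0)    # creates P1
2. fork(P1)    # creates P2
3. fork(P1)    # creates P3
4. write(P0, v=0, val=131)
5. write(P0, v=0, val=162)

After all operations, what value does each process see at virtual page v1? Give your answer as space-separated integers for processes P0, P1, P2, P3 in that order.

Op 1: fork(P0) -> P1. 2 ppages; refcounts: pp0:2 pp1:2
Op 2: fork(P1) -> P2. 2 ppages; refcounts: pp0:3 pp1:3
Op 3: fork(P1) -> P3. 2 ppages; refcounts: pp0:4 pp1:4
Op 4: write(P0, v0, 131). refcount(pp0)=4>1 -> COPY to pp2. 3 ppages; refcounts: pp0:3 pp1:4 pp2:1
Op 5: write(P0, v0, 162). refcount(pp2)=1 -> write in place. 3 ppages; refcounts: pp0:3 pp1:4 pp2:1
P0: v1 -> pp1 = 19
P1: v1 -> pp1 = 19
P2: v1 -> pp1 = 19
P3: v1 -> pp1 = 19

Answer: 19 19 19 19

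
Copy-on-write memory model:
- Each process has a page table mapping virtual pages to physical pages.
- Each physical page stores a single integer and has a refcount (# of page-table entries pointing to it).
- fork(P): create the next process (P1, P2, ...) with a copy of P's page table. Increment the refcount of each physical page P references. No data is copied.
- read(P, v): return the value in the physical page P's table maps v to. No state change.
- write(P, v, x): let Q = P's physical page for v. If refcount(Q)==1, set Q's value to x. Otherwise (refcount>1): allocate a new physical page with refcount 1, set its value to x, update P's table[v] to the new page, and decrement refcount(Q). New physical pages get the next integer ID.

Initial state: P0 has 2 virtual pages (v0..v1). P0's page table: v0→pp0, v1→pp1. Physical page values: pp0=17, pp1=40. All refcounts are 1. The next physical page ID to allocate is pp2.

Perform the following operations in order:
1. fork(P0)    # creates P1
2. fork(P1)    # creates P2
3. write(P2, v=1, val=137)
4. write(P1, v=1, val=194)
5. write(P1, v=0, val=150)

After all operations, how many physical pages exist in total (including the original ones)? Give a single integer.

Op 1: fork(P0) -> P1. 2 ppages; refcounts: pp0:2 pp1:2
Op 2: fork(P1) -> P2. 2 ppages; refcounts: pp0:3 pp1:3
Op 3: write(P2, v1, 137). refcount(pp1)=3>1 -> COPY to pp2. 3 ppages; refcounts: pp0:3 pp1:2 pp2:1
Op 4: write(P1, v1, 194). refcount(pp1)=2>1 -> COPY to pp3. 4 ppages; refcounts: pp0:3 pp1:1 pp2:1 pp3:1
Op 5: write(P1, v0, 150). refcount(pp0)=3>1 -> COPY to pp4. 5 ppages; refcounts: pp0:2 pp1:1 pp2:1 pp3:1 pp4:1

Answer: 5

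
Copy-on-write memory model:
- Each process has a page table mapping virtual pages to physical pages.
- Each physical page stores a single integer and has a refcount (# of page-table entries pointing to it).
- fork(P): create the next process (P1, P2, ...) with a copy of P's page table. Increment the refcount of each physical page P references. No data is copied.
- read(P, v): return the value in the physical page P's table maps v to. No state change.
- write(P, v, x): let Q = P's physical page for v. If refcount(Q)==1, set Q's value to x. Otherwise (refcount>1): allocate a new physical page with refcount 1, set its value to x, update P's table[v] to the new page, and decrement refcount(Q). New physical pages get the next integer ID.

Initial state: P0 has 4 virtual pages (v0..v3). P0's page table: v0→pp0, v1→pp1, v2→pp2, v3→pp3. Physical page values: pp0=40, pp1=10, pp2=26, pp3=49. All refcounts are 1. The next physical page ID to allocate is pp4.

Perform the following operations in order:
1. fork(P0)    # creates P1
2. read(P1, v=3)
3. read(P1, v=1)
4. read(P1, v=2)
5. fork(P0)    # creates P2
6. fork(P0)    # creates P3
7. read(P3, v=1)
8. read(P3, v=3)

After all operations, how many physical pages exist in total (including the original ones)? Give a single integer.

Op 1: fork(P0) -> P1. 4 ppages; refcounts: pp0:2 pp1:2 pp2:2 pp3:2
Op 2: read(P1, v3) -> 49. No state change.
Op 3: read(P1, v1) -> 10. No state change.
Op 4: read(P1, v2) -> 26. No state change.
Op 5: fork(P0) -> P2. 4 ppages; refcounts: pp0:3 pp1:3 pp2:3 pp3:3
Op 6: fork(P0) -> P3. 4 ppages; refcounts: pp0:4 pp1:4 pp2:4 pp3:4
Op 7: read(P3, v1) -> 10. No state change.
Op 8: read(P3, v3) -> 49. No state change.

Answer: 4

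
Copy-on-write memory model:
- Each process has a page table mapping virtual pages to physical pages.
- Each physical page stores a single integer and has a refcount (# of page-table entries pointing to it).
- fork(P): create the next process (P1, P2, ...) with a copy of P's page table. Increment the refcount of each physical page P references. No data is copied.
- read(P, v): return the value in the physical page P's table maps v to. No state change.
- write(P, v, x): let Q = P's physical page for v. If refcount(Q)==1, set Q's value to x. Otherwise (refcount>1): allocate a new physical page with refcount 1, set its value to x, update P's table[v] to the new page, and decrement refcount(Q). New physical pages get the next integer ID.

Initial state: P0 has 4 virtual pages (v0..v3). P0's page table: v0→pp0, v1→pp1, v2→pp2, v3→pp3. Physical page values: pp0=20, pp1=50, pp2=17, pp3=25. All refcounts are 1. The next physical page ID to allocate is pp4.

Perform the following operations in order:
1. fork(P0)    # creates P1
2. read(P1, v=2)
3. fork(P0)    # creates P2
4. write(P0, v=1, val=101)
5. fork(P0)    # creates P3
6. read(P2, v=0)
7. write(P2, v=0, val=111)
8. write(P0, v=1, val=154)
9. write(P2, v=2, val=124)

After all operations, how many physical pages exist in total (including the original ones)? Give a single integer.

Op 1: fork(P0) -> P1. 4 ppages; refcounts: pp0:2 pp1:2 pp2:2 pp3:2
Op 2: read(P1, v2) -> 17. No state change.
Op 3: fork(P0) -> P2. 4 ppages; refcounts: pp0:3 pp1:3 pp2:3 pp3:3
Op 4: write(P0, v1, 101). refcount(pp1)=3>1 -> COPY to pp4. 5 ppages; refcounts: pp0:3 pp1:2 pp2:3 pp3:3 pp4:1
Op 5: fork(P0) -> P3. 5 ppages; refcounts: pp0:4 pp1:2 pp2:4 pp3:4 pp4:2
Op 6: read(P2, v0) -> 20. No state change.
Op 7: write(P2, v0, 111). refcount(pp0)=4>1 -> COPY to pp5. 6 ppages; refcounts: pp0:3 pp1:2 pp2:4 pp3:4 pp4:2 pp5:1
Op 8: write(P0, v1, 154). refcount(pp4)=2>1 -> COPY to pp6. 7 ppages; refcounts: pp0:3 pp1:2 pp2:4 pp3:4 pp4:1 pp5:1 pp6:1
Op 9: write(P2, v2, 124). refcount(pp2)=4>1 -> COPY to pp7. 8 ppages; refcounts: pp0:3 pp1:2 pp2:3 pp3:4 pp4:1 pp5:1 pp6:1 pp7:1

Answer: 8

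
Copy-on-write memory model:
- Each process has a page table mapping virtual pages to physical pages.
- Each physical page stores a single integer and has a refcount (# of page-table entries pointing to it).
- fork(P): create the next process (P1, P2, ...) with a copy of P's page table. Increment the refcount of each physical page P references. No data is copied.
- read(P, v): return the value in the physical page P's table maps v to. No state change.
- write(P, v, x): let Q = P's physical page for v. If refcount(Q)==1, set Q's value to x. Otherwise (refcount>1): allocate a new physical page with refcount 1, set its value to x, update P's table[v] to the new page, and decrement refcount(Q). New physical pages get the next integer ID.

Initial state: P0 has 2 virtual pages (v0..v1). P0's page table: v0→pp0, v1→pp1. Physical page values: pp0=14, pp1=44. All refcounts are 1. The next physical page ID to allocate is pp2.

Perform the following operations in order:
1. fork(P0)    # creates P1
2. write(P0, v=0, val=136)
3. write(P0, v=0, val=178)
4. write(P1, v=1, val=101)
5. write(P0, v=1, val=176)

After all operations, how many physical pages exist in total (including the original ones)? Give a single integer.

Op 1: fork(P0) -> P1. 2 ppages; refcounts: pp0:2 pp1:2
Op 2: write(P0, v0, 136). refcount(pp0)=2>1 -> COPY to pp2. 3 ppages; refcounts: pp0:1 pp1:2 pp2:1
Op 3: write(P0, v0, 178). refcount(pp2)=1 -> write in place. 3 ppages; refcounts: pp0:1 pp1:2 pp2:1
Op 4: write(P1, v1, 101). refcount(pp1)=2>1 -> COPY to pp3. 4 ppages; refcounts: pp0:1 pp1:1 pp2:1 pp3:1
Op 5: write(P0, v1, 176). refcount(pp1)=1 -> write in place. 4 ppages; refcounts: pp0:1 pp1:1 pp2:1 pp3:1

Answer: 4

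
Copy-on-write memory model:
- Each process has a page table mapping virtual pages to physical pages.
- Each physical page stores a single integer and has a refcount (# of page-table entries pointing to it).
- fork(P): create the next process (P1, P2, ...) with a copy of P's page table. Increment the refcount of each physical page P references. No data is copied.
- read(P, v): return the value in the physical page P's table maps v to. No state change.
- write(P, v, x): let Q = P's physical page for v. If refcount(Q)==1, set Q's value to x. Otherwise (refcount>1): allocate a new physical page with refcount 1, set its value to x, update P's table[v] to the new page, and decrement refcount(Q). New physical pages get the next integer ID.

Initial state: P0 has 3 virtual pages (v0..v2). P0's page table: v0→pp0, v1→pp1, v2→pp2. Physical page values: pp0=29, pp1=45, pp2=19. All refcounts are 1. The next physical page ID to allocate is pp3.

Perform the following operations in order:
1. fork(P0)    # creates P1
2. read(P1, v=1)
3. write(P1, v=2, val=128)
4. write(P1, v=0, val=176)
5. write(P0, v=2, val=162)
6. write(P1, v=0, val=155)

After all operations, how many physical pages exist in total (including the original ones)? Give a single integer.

Answer: 5

Derivation:
Op 1: fork(P0) -> P1. 3 ppages; refcounts: pp0:2 pp1:2 pp2:2
Op 2: read(P1, v1) -> 45. No state change.
Op 3: write(P1, v2, 128). refcount(pp2)=2>1 -> COPY to pp3. 4 ppages; refcounts: pp0:2 pp1:2 pp2:1 pp3:1
Op 4: write(P1, v0, 176). refcount(pp0)=2>1 -> COPY to pp4. 5 ppages; refcounts: pp0:1 pp1:2 pp2:1 pp3:1 pp4:1
Op 5: write(P0, v2, 162). refcount(pp2)=1 -> write in place. 5 ppages; refcounts: pp0:1 pp1:2 pp2:1 pp3:1 pp4:1
Op 6: write(P1, v0, 155). refcount(pp4)=1 -> write in place. 5 ppages; refcounts: pp0:1 pp1:2 pp2:1 pp3:1 pp4:1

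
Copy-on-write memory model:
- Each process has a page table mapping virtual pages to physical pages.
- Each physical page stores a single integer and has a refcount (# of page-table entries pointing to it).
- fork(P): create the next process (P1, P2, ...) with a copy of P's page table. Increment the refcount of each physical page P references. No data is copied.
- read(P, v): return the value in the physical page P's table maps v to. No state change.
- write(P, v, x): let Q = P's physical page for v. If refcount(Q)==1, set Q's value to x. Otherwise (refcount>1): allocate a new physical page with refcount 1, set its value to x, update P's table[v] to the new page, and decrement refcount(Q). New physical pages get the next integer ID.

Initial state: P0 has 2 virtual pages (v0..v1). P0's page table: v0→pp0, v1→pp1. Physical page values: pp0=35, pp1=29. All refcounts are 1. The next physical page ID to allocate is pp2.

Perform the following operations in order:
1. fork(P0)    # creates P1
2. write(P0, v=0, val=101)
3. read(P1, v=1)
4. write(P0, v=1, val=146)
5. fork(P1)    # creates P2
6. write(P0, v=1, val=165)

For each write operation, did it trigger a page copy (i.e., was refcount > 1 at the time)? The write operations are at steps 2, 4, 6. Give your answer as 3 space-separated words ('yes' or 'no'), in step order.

Op 1: fork(P0) -> P1. 2 ppages; refcounts: pp0:2 pp1:2
Op 2: write(P0, v0, 101). refcount(pp0)=2>1 -> COPY to pp2. 3 ppages; refcounts: pp0:1 pp1:2 pp2:1
Op 3: read(P1, v1) -> 29. No state change.
Op 4: write(P0, v1, 146). refcount(pp1)=2>1 -> COPY to pp3. 4 ppages; refcounts: pp0:1 pp1:1 pp2:1 pp3:1
Op 5: fork(P1) -> P2. 4 ppages; refcounts: pp0:2 pp1:2 pp2:1 pp3:1
Op 6: write(P0, v1, 165). refcount(pp3)=1 -> write in place. 4 ppages; refcounts: pp0:2 pp1:2 pp2:1 pp3:1

yes yes no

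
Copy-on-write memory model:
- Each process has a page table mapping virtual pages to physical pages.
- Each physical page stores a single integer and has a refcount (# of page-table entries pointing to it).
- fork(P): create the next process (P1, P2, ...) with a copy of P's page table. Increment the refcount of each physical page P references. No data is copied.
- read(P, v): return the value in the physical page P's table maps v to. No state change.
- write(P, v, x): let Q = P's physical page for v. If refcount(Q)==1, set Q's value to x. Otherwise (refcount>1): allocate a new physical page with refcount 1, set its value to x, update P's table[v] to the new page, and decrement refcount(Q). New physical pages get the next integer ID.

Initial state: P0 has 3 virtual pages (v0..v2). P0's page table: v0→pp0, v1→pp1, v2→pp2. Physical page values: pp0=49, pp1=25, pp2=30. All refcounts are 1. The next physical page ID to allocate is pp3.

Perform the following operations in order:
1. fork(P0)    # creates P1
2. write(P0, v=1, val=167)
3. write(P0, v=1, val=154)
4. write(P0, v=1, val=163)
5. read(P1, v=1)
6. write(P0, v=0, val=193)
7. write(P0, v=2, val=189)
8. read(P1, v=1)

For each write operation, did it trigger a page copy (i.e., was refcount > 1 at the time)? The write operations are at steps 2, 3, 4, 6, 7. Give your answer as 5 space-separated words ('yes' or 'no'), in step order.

Op 1: fork(P0) -> P1. 3 ppages; refcounts: pp0:2 pp1:2 pp2:2
Op 2: write(P0, v1, 167). refcount(pp1)=2>1 -> COPY to pp3. 4 ppages; refcounts: pp0:2 pp1:1 pp2:2 pp3:1
Op 3: write(P0, v1, 154). refcount(pp3)=1 -> write in place. 4 ppages; refcounts: pp0:2 pp1:1 pp2:2 pp3:1
Op 4: write(P0, v1, 163). refcount(pp3)=1 -> write in place. 4 ppages; refcounts: pp0:2 pp1:1 pp2:2 pp3:1
Op 5: read(P1, v1) -> 25. No state change.
Op 6: write(P0, v0, 193). refcount(pp0)=2>1 -> COPY to pp4. 5 ppages; refcounts: pp0:1 pp1:1 pp2:2 pp3:1 pp4:1
Op 7: write(P0, v2, 189). refcount(pp2)=2>1 -> COPY to pp5. 6 ppages; refcounts: pp0:1 pp1:1 pp2:1 pp3:1 pp4:1 pp5:1
Op 8: read(P1, v1) -> 25. No state change.

yes no no yes yes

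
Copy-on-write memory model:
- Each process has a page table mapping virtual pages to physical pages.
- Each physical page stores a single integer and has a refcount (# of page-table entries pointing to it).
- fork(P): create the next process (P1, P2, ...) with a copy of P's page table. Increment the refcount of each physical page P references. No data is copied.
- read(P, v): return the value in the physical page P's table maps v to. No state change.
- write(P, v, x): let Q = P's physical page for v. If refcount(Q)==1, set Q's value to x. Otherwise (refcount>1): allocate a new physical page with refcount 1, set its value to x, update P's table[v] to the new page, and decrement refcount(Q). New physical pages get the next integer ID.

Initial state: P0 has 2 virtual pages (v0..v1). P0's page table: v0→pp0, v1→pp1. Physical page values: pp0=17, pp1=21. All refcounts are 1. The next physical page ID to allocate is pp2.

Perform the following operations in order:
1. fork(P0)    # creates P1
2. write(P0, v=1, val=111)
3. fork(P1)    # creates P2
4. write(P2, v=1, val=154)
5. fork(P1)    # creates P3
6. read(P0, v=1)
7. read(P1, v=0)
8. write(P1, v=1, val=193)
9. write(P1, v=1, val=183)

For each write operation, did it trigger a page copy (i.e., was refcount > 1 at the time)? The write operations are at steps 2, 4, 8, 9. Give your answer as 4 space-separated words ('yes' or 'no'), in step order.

Op 1: fork(P0) -> P1. 2 ppages; refcounts: pp0:2 pp1:2
Op 2: write(P0, v1, 111). refcount(pp1)=2>1 -> COPY to pp2. 3 ppages; refcounts: pp0:2 pp1:1 pp2:1
Op 3: fork(P1) -> P2. 3 ppages; refcounts: pp0:3 pp1:2 pp2:1
Op 4: write(P2, v1, 154). refcount(pp1)=2>1 -> COPY to pp3. 4 ppages; refcounts: pp0:3 pp1:1 pp2:1 pp3:1
Op 5: fork(P1) -> P3. 4 ppages; refcounts: pp0:4 pp1:2 pp2:1 pp3:1
Op 6: read(P0, v1) -> 111. No state change.
Op 7: read(P1, v0) -> 17. No state change.
Op 8: write(P1, v1, 193). refcount(pp1)=2>1 -> COPY to pp4. 5 ppages; refcounts: pp0:4 pp1:1 pp2:1 pp3:1 pp4:1
Op 9: write(P1, v1, 183). refcount(pp4)=1 -> write in place. 5 ppages; refcounts: pp0:4 pp1:1 pp2:1 pp3:1 pp4:1

yes yes yes no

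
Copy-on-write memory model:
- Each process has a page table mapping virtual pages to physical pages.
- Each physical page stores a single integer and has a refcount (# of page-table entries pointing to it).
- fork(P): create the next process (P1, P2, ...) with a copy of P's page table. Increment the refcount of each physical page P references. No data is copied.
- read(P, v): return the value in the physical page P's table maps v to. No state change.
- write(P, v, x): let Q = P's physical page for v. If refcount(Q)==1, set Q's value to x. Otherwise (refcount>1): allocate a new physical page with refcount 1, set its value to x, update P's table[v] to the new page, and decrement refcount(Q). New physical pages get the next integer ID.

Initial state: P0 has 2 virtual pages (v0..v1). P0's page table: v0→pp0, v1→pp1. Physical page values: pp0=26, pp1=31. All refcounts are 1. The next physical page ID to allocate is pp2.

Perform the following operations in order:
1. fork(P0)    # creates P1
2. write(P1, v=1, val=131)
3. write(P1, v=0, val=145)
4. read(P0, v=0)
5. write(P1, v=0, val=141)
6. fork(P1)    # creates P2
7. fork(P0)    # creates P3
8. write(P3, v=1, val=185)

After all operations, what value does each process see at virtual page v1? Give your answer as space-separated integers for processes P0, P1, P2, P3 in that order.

Answer: 31 131 131 185

Derivation:
Op 1: fork(P0) -> P1. 2 ppages; refcounts: pp0:2 pp1:2
Op 2: write(P1, v1, 131). refcount(pp1)=2>1 -> COPY to pp2. 3 ppages; refcounts: pp0:2 pp1:1 pp2:1
Op 3: write(P1, v0, 145). refcount(pp0)=2>1 -> COPY to pp3. 4 ppages; refcounts: pp0:1 pp1:1 pp2:1 pp3:1
Op 4: read(P0, v0) -> 26. No state change.
Op 5: write(P1, v0, 141). refcount(pp3)=1 -> write in place. 4 ppages; refcounts: pp0:1 pp1:1 pp2:1 pp3:1
Op 6: fork(P1) -> P2. 4 ppages; refcounts: pp0:1 pp1:1 pp2:2 pp3:2
Op 7: fork(P0) -> P3. 4 ppages; refcounts: pp0:2 pp1:2 pp2:2 pp3:2
Op 8: write(P3, v1, 185). refcount(pp1)=2>1 -> COPY to pp4. 5 ppages; refcounts: pp0:2 pp1:1 pp2:2 pp3:2 pp4:1
P0: v1 -> pp1 = 31
P1: v1 -> pp2 = 131
P2: v1 -> pp2 = 131
P3: v1 -> pp4 = 185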